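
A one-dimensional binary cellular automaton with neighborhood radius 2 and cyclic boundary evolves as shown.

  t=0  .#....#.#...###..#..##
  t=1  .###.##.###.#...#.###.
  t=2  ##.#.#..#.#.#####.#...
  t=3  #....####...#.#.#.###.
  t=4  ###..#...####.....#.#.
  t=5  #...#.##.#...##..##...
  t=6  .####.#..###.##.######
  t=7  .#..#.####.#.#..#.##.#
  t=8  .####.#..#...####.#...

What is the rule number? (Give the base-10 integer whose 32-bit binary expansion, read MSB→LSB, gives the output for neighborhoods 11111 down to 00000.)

  [31] ##### => #  t=2,i=14
  [30] ####. => .  t=2,i=15
  [29] ###.# => #  t=1,i=3
  [28] ###.. => .  t=0,i=14
  [27] ##.## => .  t=1,i=4
  [26] ##.#. => .  t=0,i=0
  [25] ##..# => .  t=0,i=15
  [24] ##... => #  t=3,i=9
  [23] #.### => #  t=1,i=8
  [22] #.##. => #  t=1,i=5
  [21] #.#.# => .  t=2,i=3
  [20] #.#.. => #  t=0,i=1
  [19] #..## => #  t=0,i=19
  [18] #..#. => #  t=0,i=16
  [17] #...# => #  t=0,i=10
  [16] #.... => #  t=0,i=3
  [15] .#### => .  t=2,i=13
  [14] .###. => .  t=0,i=13
  [13] .##.# => .  t=0,i=21
  [12] .##.. => #  t=5,i=14
  [11] .#.## => .  t=1,i=17
  [10] .#.#. => .  t=0,i=7
  [9] .#..# => #  t=0,i=18
  [8] .#... => #  t=0,i=2
  [7] ..### => #  t=0,i=12
  [6] ..##. => #  t=0,i=20
  [5] ..#.# => #  t=0,i=6
  [4] ..#.. => .  t=0,i=17
  [3] ...## => .  t=0,i=11
  [2] ...#. => #  t=0,i=5
  [1] ....# => .  t=0,i=4
  [0] ..... => .  t=4,i=15
  bits 10100001110111110001001111100100 = 2715751396

2715751396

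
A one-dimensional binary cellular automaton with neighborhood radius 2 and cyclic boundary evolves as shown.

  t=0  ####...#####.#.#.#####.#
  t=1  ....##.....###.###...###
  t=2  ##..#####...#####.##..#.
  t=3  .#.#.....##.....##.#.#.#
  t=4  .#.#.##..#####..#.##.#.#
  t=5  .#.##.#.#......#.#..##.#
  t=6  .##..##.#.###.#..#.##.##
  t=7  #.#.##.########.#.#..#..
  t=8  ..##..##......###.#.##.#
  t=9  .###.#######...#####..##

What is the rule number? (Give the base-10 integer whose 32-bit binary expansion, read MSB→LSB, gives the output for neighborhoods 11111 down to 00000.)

  ##### -> .   bit 31 = 0  t=0,i=1
  ####. -> .   bit 30 = 0  t=0,i=2
  ###.# -> #   bit 29 = 1  t=0,i=11
  ###.. -> .   bit 28 = 0  t=0,i=3
  ##.## -> #   bit 27 = 1  t=0,i=22
  ##.#. -> #   bit 26 = 1  t=0,i=12
  ##..# -> .   bit 25 = 0  t=2,i=2
  ##... -> #   bit 24 = 1  t=0,i=4
  #.### -> #   bit 23 = 1  t=0,i=17
  #.##. -> .   bit 22 = 0  t=2,i=0
  #.#.# -> #   bit 21 = 1  t=0,i=13
  #.#.. -> #   bit 20 = 1  t=3,i=3
  #..## -> #   bit 19 = 1  t=2,i=3
  #..#. -> #   bit 18 = 1  t=2,i=21
  #...# -> #   bit 17 = 1  t=0,i=5
  #.... -> #   bit 16 = 1  t=1,i=1
  .#### -> .   bit 15 = 0  t=0,i=0
  .###. -> #   bit 14 = 1  t=1,i=12
  .##.# -> .   bit 13 = 0  t=3,i=17
  .##.. -> #   bit 12 = 1  t=1,i=5
  .#.## -> #   bit 11 = 1  t=0,i=16
  .#.#. -> .   bit 10 = 0  t=0,i=14
  .#..# -> .   bit 9 = 0  t=5,i=18
  .#... -> .   bit 8 = 0  t=3,i=4
  ..### -> .   bit 7 = 0  t=0,i=7
  ..##. -> #   bit 6 = 1  t=1,i=4
  ..#.# -> .   bit 5 = 0  t=2,i=22
  ..#.. -> #   bit 4 = 1  t=7,i=21
  ...## -> .   bit 3 = 0  t=0,i=6
  ...#. -> #   bit 2 = 1  t=5,i=14
  ....# -> .   bit 1 = 0  t=1,i=2
  ..... -> #   bit 0 = 1  t=1,i=8
  bits 00101101101111110101100001010101 = 767514709

767514709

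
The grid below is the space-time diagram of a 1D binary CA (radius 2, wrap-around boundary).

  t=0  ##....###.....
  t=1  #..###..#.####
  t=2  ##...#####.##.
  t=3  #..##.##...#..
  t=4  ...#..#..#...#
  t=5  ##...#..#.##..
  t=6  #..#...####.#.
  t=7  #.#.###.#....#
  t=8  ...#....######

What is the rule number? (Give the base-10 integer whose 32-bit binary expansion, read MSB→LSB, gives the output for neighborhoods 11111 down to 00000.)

2455211371

  nb #####: next=#  (t=1,i=12, bit31=1)
  nb ####.: next=.  (t=1,i=13, bit30=0)
  nb ###.#: next=.  (t=2,i=9, bit29=0)
  nb ###..: next=#  (t=0,i=8, bit28=1)
  nb ##.##: next=.  (t=2,i=10, bit27=0)
  nb ##.#.: next=.  (t=6,i=11, bit26=0)
  nb ##..#: next=#  (t=1,i=1, bit25=1)
  nb ##...: next=.  (t=0,i=2, bit24=0)
  nb #.###: next=.  (t=1,i=10, bit23=0)
  nb #.##.: next=#  (t=2,i=0, bit22=1)
  nb #.#.#: next=.  (t=6,i=12, bit21=0)
  nb #.#..: next=#  (t=6,i=0, bit20=1)
  nb #..##: next=.  (t=1,i=2, bit19=0)
  nb #..#.: next=#  (t=1,i=7, bit18=1)
  nb #...#: next=#  (t=2,i=3, bit17=1)
  nb #....: next=#  (t=0,i=3, bit16=1)
  nb .####: next=#  (t=1,i=11, bit15=1)
  nb .###.: next=.  (t=0,i=7, bit14=0)
  nb .##.#: next=.  (t=2,i=12, bit13=0)
  nb .##..: next=.  (t=0,i=1, bit12=0)
  nb .#.##: next=#  (t=1,i=9, bit11=1)
  nb .#.#.: next=#  (t=6,i=13, bit10=1)
  nb .#..#: next=.  (t=3,i=1, bit9=0)
  nb .#...: next=#  (t=4,i=0, bit8=1)
  nb ..###: next=.  (t=0,i=6, bit7=0)
  nb ..##.: next=#  (t=0,i=0, bit6=1)
  nb ..#.#: next=#  (t=1,i=8, bit5=1)
  nb ..#..: next=.  (t=3,i=0, bit4=0)
  nb ...##: next=#  (t=0,i=5, bit3=1)
  nb ...#.: next=.  (t=3,i=10, bit2=0)
  nb ....#: next=#  (t=0,i=4, bit1=1)
  nb .....: next=#  (t=0,i=11, bit0=1)
  bits 10010010010101111000110101101011 = 2455211371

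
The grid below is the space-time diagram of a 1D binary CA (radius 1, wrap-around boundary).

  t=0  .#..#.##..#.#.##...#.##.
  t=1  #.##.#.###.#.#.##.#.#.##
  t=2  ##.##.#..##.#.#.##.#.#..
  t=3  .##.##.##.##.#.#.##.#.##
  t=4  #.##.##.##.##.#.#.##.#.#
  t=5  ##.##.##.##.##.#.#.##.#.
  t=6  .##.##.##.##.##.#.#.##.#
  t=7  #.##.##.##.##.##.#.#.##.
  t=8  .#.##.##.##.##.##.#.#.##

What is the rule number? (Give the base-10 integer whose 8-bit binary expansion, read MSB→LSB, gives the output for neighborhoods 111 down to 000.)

114

  [7] ### => .  t=1,i=8
  [6] ##. => #  t=0,i=7
  [5] #.# => #  t=0,i=5
  [4] #.. => #  t=0,i=2
  [3] .## => .  t=0,i=6
  [2] .#. => .  t=0,i=1
  [1] ..# => #  t=0,i=0
  [0] ... => .  t=0,i=17
  bits 01110010 = 114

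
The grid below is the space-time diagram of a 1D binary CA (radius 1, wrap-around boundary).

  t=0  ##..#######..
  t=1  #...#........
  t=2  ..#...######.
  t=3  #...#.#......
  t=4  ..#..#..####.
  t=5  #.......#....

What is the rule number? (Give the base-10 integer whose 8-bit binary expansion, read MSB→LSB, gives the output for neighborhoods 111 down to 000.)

  ### -> .   bit 7 = 0  t=0,i=5
  ##. -> .   bit 6 = 0  t=0,i=1
  #.# -> #   bit 5 = 1  t=3,i=5
  #.. -> .   bit 4 = 0  t=0,i=2
  .## -> #   bit 3 = 1  t=0,i=0
  .#. -> .   bit 2 = 0  t=1,i=0
  ..# -> .   bit 1 = 0  t=0,i=3
  ... -> #   bit 0 = 1  t=1,i=2
  bits 00101001 = 41

41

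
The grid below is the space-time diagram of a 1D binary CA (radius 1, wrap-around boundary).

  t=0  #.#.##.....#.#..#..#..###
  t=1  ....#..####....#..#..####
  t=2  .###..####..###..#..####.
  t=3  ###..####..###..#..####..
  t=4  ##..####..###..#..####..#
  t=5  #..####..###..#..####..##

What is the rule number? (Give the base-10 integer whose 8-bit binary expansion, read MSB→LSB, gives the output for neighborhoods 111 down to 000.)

139

  ### -> #   bit 7 = 1  t=0,i=23
  ##. -> .   bit 6 = 0  t=0,i=0
  #.# -> .   bit 5 = 0  t=0,i=1
  #.. -> .   bit 4 = 0  t=0,i=6
  .## -> #   bit 3 = 1  t=0,i=4
  .#. -> .   bit 2 = 0  t=0,i=2
  ..# -> #   bit 1 = 1  t=0,i=10
  ... -> #   bit 0 = 1  t=0,i=7
  bits 10001011 = 139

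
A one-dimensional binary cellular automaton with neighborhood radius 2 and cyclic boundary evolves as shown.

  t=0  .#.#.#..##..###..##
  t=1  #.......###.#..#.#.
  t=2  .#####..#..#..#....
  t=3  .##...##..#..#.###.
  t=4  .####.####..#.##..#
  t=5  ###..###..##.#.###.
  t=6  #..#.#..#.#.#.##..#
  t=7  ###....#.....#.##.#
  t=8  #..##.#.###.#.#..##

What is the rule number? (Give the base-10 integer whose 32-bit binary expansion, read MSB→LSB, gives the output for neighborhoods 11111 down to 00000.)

260544965

  ##### -> .   bit 31 = 0  t=2,i=3
  ####. -> .   bit 30 = 0  t=2,i=4
  ###.# -> .   bit 29 = 0  t=1,i=10
  ###.. -> .   bit 28 = 0  t=0,i=14
  ##.## -> #   bit 27 = 1  t=4,i=5
  ##.#. -> #   bit 26 = 1  t=0,i=0
  ##..# -> #   bit 25 = 1  t=0,i=10
  ##... -> #   bit 24 = 1  t=3,i=3
  #.### -> #   bit 23 = 1  t=3,i=15
  #.##. -> .   bit 22 = 0  t=4,i=14
  #.#.# -> .   bit 21 = 0  t=0,i=1
  #.#.. -> .   bit 20 = 0  t=0,i=5
  #..## -> .   bit 19 = 0  t=0,i=7
  #..#. -> #   bit 18 = 1  t=1,i=14
  #...# -> #   bit 17 = 1  t=3,i=4
  #.... -> #   bit 16 = 1  t=1,i=2
  .#### -> #   bit 15 = 1  t=2,i=2
  .###. -> .   bit 14 = 0  t=0,i=13
  .##.# -> .   bit 13 = 0  t=0,i=18
  .##.. -> #   bit 12 = 1  t=0,i=9
  .#.## -> #   bit 11 = 1  t=3,i=14
  .#.#. -> .   bit 10 = 0  t=0,i=2
  .#..# -> .   bit 9 = 0  t=0,i=6
  .#... -> #   bit 8 = 1  t=1,i=1
  ..### -> #   bit 7 = 1  t=0,i=12
  ..##. -> #   bit 6 = 1  t=0,i=8
  ..#.# -> .   bit 5 = 0  t=1,i=15
  ..#.. -> .   bit 4 = 0  t=2,i=8
  ...## -> .   bit 3 = 0  t=1,i=7
  ...#. -> #   bit 2 = 1  t=7,i=6
  ....# -> .   bit 1 = 0  t=1,i=6
  ..... -> #   bit 0 = 1  t=1,i=3
  bits 00001111100001111001100111000101 = 260544965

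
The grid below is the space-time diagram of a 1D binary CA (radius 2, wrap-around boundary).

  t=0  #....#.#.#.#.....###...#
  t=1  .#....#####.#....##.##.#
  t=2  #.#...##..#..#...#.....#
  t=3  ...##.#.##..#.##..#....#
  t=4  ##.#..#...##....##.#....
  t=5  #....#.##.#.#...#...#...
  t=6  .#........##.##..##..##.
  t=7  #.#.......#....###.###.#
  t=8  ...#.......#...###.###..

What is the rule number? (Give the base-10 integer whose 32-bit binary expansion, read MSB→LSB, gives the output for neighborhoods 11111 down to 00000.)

598656448

  [31] ##### => .  t=1,i=8
  [30] ####. => .  t=1,i=9
  [29] ###.# => #  t=1,i=10
  [28] ###.. => .  t=0,i=19
  [27] ##.## => .  t=1,i=19
  [26] ##.#. => .  t=1,i=11
  [25] ##..# => #  t=2,i=8
  [24] ##... => #  t=0,i=1
  [23] #.### => #  t=7,i=19
  [22] #.##. => .  t=1,i=20
  [21] #.#.# => #  t=0,i=7
  [20] #.#.. => .  t=0,i=11
  [19] #..## => #  t=6,i=16
  [18] #..#. => #  t=2,i=9
  [17] #...# => #  t=0,i=21
  [16] #.... => .  t=0,i=2
  [15] .#### => #  t=1,i=7
  [14] .###. => #  t=0,i=18
  [13] .##.# => .  t=1,i=18
  [12] .##.. => .  t=0,i=0
  [11] .#.## => .  t=3,i=7
  [10] .#.#. => #  t=0,i=6
  [9] .#..# => .  t=2,i=11
  [8] .#... => #  t=0,i=12
  [7] ..### => #  t=0,i=17
  [6] ..##. => #  t=0,i=23
  [5] ..#.# => .  t=0,i=5
  [4] ..#.. => .  t=2,i=10
  [3] ...## => .  t=0,i=16
  [2] ...#. => .  t=0,i=4
  [1] ....# => .  t=0,i=3
  [0] ..... => .  t=0,i=14
  bits 00100011101011101100010111000000 = 598656448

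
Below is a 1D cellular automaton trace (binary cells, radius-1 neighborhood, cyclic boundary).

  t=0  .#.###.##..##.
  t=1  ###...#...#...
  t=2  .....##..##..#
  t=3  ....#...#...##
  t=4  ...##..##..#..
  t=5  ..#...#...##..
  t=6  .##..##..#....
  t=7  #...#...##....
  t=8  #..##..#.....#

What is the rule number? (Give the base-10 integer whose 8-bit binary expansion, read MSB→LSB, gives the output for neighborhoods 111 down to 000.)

  nb ###: next=.  (t=0,i=4, bit7=0)
  nb ##.: next=.  (t=0,i=5, bit6=0)
  nb #.#: next=#  (t=0,i=2, bit5=1)
  nb #..: next=.  (t=0,i=9, bit4=0)
  nb .##: next=.  (t=0,i=3, bit3=0)
  nb .#.: next=#  (t=0,i=1, bit2=1)
  nb ..#: next=#  (t=0,i=0, bit1=1)
  nb ...: next=.  (t=1,i=4, bit0=0)
  bits 00100110 = 38

38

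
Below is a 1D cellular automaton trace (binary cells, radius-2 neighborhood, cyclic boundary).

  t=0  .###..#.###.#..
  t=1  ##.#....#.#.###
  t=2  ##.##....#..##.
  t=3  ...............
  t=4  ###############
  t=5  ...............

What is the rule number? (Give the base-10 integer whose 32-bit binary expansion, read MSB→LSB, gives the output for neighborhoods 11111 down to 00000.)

  [31] ##### => .  t=1,i=14
  [30] ####. => #  t=1,i=0
  [29] ###.# => #  t=0,i=10
  [28] ###.. => #  t=0,i=3
  [27] ##.## => .  t=2,i=2
  [26] ##.#. => .  t=0,i=11
  [25] ##..# => .  t=0,i=4
  [24] ##... => .  t=2,i=5
  [23] #.### => #  t=0,i=8
  [22] #.##. => .  t=2,i=0
  [21] #.#.# => .  t=1,i=10
  [20] #.#.. => #  t=0,i=12
  [19] #..## => .  t=2,i=11
  [18] #..#. => .  t=0,i=5
  [17] #...# => #  t=0,i=14
  [16] #.... => .  t=1,i=5
  [15] .#### => #  t=1,i=13
  [14] .###. => .  t=0,i=2
  [13] .##.# => .  t=2,i=1
  [12] .##.. => .  t=2,i=4
  [11] .#.## => .  t=0,i=7
  [10] .#.#. => #  t=1,i=9
  [9] .#..# => .  t=2,i=10
  [8] .#... => #  t=0,i=13
  [7] ..### => #  t=0,i=1
  [6] ..##. => .  t=2,i=12
  [5] ..#.# => .  t=0,i=6
  [4] ..#.. => .  t=2,i=9
  [3] ...## => #  t=0,i=0
  [2] ...#. => .  t=1,i=7
  [1] ....# => .  t=1,i=6
  [0] ..... => #  t=3,i=0
  bits 01110000100100101000010110001001 = 1888650633

1888650633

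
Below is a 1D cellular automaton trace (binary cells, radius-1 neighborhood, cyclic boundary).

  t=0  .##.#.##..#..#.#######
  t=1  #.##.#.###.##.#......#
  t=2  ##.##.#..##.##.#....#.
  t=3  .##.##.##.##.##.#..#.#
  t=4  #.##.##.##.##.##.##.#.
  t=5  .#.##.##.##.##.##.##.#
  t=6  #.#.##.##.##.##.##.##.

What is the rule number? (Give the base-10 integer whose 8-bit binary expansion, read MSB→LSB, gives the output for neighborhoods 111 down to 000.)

  nb ###: next=.  (t=0,i=16, bit7=0)
  nb ##.: next=#  (t=0,i=2, bit6=1)
  nb #.#: next=#  (t=0,i=0, bit5=1)
  nb #..: next=#  (t=0,i=8, bit4=1)
  nb .##: next=.  (t=0,i=1, bit3=0)
  nb .#.: next=.  (t=0,i=4, bit2=0)
  nb ..#: next=#  (t=0,i=9, bit1=1)
  nb ...: next=.  (t=1,i=16, bit0=0)
  bits 01110010 = 114

114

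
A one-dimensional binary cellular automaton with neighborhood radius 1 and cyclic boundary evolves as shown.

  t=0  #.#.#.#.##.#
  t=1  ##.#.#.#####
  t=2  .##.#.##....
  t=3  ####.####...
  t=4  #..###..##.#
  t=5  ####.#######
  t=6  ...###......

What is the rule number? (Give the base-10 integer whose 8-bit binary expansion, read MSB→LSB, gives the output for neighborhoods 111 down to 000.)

122

  nb ###: next=.  (t=1,i=0, bit7=0)
  nb ##.: next=#  (t=0,i=0, bit6=1)
  nb #.#: next=#  (t=0,i=1, bit5=1)
  nb #..: next=#  (t=2,i=8, bit4=1)
  nb .##: next=#  (t=0,i=8, bit3=1)
  nb .#.: next=.  (t=0,i=2, bit2=0)
  nb ..#: next=#  (t=2,i=0, bit1=1)
  nb ...: next=.  (t=2,i=9, bit0=0)
  bits 01111010 = 122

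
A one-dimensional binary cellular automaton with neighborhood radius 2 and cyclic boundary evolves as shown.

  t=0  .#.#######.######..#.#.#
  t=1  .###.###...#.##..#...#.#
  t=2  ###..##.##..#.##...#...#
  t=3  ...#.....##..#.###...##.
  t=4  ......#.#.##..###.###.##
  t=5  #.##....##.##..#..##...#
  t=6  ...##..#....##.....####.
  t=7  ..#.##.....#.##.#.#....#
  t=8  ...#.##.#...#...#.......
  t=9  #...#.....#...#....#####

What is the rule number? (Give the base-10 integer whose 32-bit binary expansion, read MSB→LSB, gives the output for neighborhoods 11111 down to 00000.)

2208454665

  nb #####: next=#  (t=0,i=5, bit31=1)
  nb ####.: next=.  (t=0,i=8, bit30=0)
  nb ###.#: next=.  (t=0,i=9, bit29=0)
  nb ###..: next=.  (t=0,i=16, bit28=0)
  nb ##.##: next=.  (t=0,i=10, bit27=0)
  nb ##.#.: next=.  (t=7,i=15, bit26=0)
  nb ##..#: next=#  (t=0,i=17, bit25=1)
  nb ##...: next=#  (t=1,i=8, bit24=1)
  nb #.###: next=#  (t=0,i=3, bit23=1)
  nb #.##.: next=.  (t=1,i=13, bit22=0)
  nb #.#.#: next=#  (t=0,i=1, bit21=1)
  nb #.#..: next=.  (t=7,i=18, bit20=0)
  nb #..##: next=.  (t=2,i=4, bit19=0)
  nb #..#.: next=.  (t=0,i=18, bit18=0)
  nb #...#: next=#  (t=1,i=9, bit17=1)
  nb #....: next=.  (t=3,i=0, bit16=0)
  nb .####: next=.  (t=0,i=4, bit15=0)
  nb .###.: next=#  (t=1,i=2, bit14=1)
  nb .##.#: next=.  (t=2,i=6, bit13=0)
  nb .##..: next=#  (t=1,i=14, bit12=1)
  nb .#.##: next=#  (t=0,i=2, bit11=1)
  nb .#.#.: next=.  (t=0,i=0, bit10=0)
  nb .#..#: next=.  (t=5,i=16, bit9=0)
  nb .#...: next=.  (t=1,i=18, bit8=0)
  nb ..###: next=.  (t=2,i=23, bit7=0)
  nb ..##.: next=.  (t=2,i=5, bit6=0)
  nb ..#.#: next=.  (t=0,i=19, bit5=0)
  nb ..#..: next=.  (t=1,i=17, bit4=0)
  nb ...##: next=#  (t=2,i=22, bit3=1)
  nb ...#.: next=.  (t=1,i=10, bit2=0)
  nb ....#: next=.  (t=3,i=1, bit1=0)
  nb .....: next=#  (t=3,i=6, bit0=1)
  bits 10000011101000100101100000001001 = 2208454665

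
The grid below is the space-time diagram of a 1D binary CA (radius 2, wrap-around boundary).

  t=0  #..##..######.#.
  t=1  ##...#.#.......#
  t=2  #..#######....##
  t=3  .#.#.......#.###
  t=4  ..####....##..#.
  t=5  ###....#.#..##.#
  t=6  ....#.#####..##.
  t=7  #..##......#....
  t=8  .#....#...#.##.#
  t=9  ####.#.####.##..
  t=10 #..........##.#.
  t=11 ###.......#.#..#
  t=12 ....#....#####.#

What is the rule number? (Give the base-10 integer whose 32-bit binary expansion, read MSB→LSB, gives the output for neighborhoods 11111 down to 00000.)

  [31] ##### => .  t=0,i=9
  [30] ####. => .  t=0,i=11
  [29] ###.# => .  t=0,i=12
  [28] ###.. => .  t=1,i=1
  [27] ##.## => #  t=5,i=14
  [26] ##.#. => .  t=0,i=13
  [25] ##..# => #  t=0,i=5
  [24] ##... => .  t=1,i=2
  [23] #.### => .  t=3,i=13
  [22] #.##. => #  t=8,i=12
  [21] #.#.# => .  t=0,i=14
  [20] #.#.. => #  t=0,i=0
  [19] #..## => .  t=0,i=2
  [18] #..#. => #  t=4,i=13
  [17] #...# => #  t=1,i=3
  [16] #.... => #  t=1,i=9
  [15] .#### => .  t=0,i=8
  [14] .###. => #  t=1,i=0
  [13] .##.# => #  t=5,i=13
  [12] .##.. => .  t=0,i=4
  [11] .#.## => .  t=3,i=12
  [10] .#.#. => #  t=0,i=15
  [9] .#..# => #  t=0,i=1
  [8] .#... => #  t=1,i=8
  [7] ..### => #  t=0,i=7
  [6] ..##. => .  t=0,i=3
  [5] ..#.# => #  t=1,i=5
  [4] ..#.. => .  t=4,i=14
  [3] ...## => #  t=1,i=14
  [2] ...#. => #  t=1,i=4
  [1] ....# => .  t=1,i=13
  [0] ..... => .  t=1,i=10
  bits 00001010010101110110011110101100 = 173500332

173500332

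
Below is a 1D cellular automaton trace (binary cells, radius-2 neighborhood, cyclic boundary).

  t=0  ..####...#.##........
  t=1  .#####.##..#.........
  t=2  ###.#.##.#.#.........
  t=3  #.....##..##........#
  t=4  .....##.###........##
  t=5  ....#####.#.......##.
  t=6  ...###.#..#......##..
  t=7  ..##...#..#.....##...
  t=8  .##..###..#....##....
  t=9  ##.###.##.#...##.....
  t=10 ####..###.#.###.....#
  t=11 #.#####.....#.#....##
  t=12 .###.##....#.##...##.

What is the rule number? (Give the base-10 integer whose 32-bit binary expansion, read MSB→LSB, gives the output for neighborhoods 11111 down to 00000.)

  #####|.  b31=0 t=1,i=3
  ####.|#  b30=1 t=0,i=4
  ###.#|.  b29=0 t=1,i=5
  ###..|#  b28=1 t=0,i=5
  ##.##|#  b27=1 t=1,i=6
  ##.#.|.  b26=0 t=2,i=3
  ##..#|#  b25=1 t=1,i=9
  ##...|.  b24=0 t=0,i=6
  #.###|#  b23=1 t=4,i=8
  #.##.|#  b22=1 t=0,i=11
  #.#.#|.  b21=0 t=2,i=4
  #.#..|#  b20=1 t=2,i=11
  #..##|#  b19=1 t=3,i=9
  #..#.|.  b18=0 t=1,i=10
  #...#|#  b17=1 t=0,i=7
  #....|.  b16=0 t=0,i=14
  .####|#  b15=1 t=0,i=3
  .###.|.  b14=0 t=2,i=1
  .##.#|#  b13=1 t=2,i=7
  .##..|.  b12=0 t=0,i=12
  .#.##|.  b11=0 t=0,i=10
  .#.#.|#  b10=1 t=2,i=10
  .#..#|.  b9=0 t=6,i=8
  .#...|.  b8=0 t=1,i=12
  ..###|#  b7=1 t=0,i=2
  ..##.|#  b6=1 t=3,i=6
  ..#.#|.  b5=0 t=0,i=9
  ..#..|#  b4=1 t=1,i=11
  ...##|#  b3=1 t=0,i=1
  ...#.|#  b2=1 t=0,i=8
  ....#|.  b1=0 t=0,i=0
  .....|.  b0=0 t=0,i=15
  bits 01011010110110101010010011011100 = 1524278492

1524278492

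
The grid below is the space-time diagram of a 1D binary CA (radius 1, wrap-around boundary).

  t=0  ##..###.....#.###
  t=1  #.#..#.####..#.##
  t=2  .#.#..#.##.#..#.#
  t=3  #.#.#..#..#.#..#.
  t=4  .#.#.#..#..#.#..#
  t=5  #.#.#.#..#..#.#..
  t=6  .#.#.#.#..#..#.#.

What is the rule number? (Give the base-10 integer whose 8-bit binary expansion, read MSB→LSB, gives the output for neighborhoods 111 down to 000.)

  ### -> #   bit 7 = 1  t=0,i=0
  ##. -> .   bit 6 = 0  t=0,i=1
  #.# -> #   bit 5 = 1  t=0,i=13
  #.. -> #   bit 4 = 1  t=0,i=2
  .## -> .   bit 3 = 0  t=0,i=4
  .#. -> .   bit 2 = 0  t=0,i=12
  ..# -> .   bit 1 = 0  t=0,i=3
  ... -> #   bit 0 = 1  t=0,i=8
  bits 10110001 = 177

177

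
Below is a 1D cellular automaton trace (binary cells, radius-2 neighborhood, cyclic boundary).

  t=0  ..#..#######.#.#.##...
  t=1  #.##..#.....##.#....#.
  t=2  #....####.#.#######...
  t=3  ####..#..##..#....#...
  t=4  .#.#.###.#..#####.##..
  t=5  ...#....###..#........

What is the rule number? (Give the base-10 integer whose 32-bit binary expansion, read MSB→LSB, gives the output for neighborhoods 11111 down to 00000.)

339059538

  #####|.  b31=0 t=0,i=7
  ####.|.  b30=0 t=0,i=10
  ###.#|.  b29=0 t=0,i=11
  ###..|#  b28=1 t=2,i=18
  ##.##|.  b27=0 t=4,i=17
  ##.#.|#  b26=1 t=0,i=12
  ##..#|.  b25=0 t=1,i=4
  ##...|.  b24=0 t=0,i=19
  #.###|.  b23=0 t=2,i=12
  #.##.|.  b22=0 t=0,i=17
  #.#.#|#  b21=1 t=0,i=13
  #.#..|#  b20=1 t=1,i=15
  #..##|.  b19=0 t=0,i=4
  #..#.|#  b18=1 t=1,i=5
  #...#|.  b17=0 t=2,i=20
  #....|#  b16=1 t=0,i=20
  .####|#  b15=1 t=0,i=6
  .###.|.  b14=0 t=4,i=6
  .##.#|#  b13=1 t=1,i=13
  .##..|.  b12=0 t=0,i=18
  .#.##|.  b11=0 t=0,i=16
  .#.#.|.  b10=0 t=0,i=14
  .#..#|#  b9=1 t=0,i=3
  .#...|#  b8=1 t=1,i=7
  ..###|.  b7=0 t=0,i=5
  ..##.|#  b6=1 t=1,i=12
  ..#.#|.  b5=0 t=1,i=20
  ..#..|#  b4=1 t=0,i=2
  ...##|.  b3=0 t=1,i=11
  ...#.|.  b2=0 t=0,i=1
  ....#|#  b1=1 t=0,i=0
  .....|.  b0=0 t=0,i=21
  bits 00010100001101011010001101010010 = 339059538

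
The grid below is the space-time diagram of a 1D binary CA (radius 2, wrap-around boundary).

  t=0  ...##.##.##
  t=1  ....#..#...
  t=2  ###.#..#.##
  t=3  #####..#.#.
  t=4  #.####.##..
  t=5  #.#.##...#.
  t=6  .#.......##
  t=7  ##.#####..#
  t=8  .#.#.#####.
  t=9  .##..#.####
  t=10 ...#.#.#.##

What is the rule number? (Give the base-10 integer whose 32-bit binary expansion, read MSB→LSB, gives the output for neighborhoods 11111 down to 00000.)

4137231411

  ##### -> #   bit 31 = 1  t=2,i=0
  ####. -> #   bit 30 = 1  t=2,i=1
  ###.# -> #   bit 29 = 1  t=2,i=2
  ###.. -> #   bit 28 = 1  t=3,i=4
  ##.## -> .   bit 27 = 0  t=0,i=5
  ##.#. -> #   bit 26 = 1  t=2,i=3
  ##..# -> #   bit 25 = 1  t=3,i=5
  ##... -> .   bit 24 = 0  t=0,i=0
  #.### -> #   bit 23 = 1  t=2,i=9
  #.##. -> .   bit 22 = 0  t=0,i=6
  #.#.# -> .   bit 21 = 0  t=3,i=9
  #.#.. -> #   bit 20 = 1  t=2,i=4
  #..## -> #   bit 19 = 1  t=7,i=9
  #..#. -> .   bit 18 = 0  t=1,i=6
  #...# -> .   bit 17 = 0  t=0,i=1
  #.... -> #   bit 16 = 1  t=1,i=9
  .#### -> .   bit 15 = 0  t=2,i=10
  .###. -> .   bit 14 = 0  t=7,i=0
  .##.# -> #   bit 13 = 1  t=0,i=4
  .##.. -> .   bit 12 = 0  t=0,i=10
  .#.## -> .   bit 11 = 0  t=2,i=8
  .#.#. -> #   bit 10 = 1  t=3,i=8
  .#..# -> .   bit 9 = 0  t=1,i=5
  .#... -> .   bit 8 = 0  t=1,i=8
  ..### -> .   bit 7 = 0  t=7,i=10
  ..##. -> .   bit 6 = 0  t=0,i=3
  ..#.# -> #   bit 5 = 1  t=2,i=7
  ..#.. -> #   bit 4 = 1  t=1,i=4
  ...## -> .   bit 3 = 0  t=0,i=2
  ...#. -> .   bit 2 = 0  t=1,i=3
  ....# -> #   bit 1 = 1  t=1,i=2
  ..... -> #   bit 0 = 1  t=1,i=0
  bits 11110110100110010010010000110011 = 4137231411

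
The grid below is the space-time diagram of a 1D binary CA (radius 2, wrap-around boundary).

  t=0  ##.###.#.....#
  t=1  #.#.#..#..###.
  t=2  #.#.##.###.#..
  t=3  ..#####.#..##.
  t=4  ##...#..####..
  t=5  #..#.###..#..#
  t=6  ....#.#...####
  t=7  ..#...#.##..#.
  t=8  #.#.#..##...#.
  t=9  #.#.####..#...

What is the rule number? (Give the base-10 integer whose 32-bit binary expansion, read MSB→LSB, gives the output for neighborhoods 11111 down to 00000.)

1215982171

  ##### -> .   bit 31 = 0  t=3,i=4
  ####. -> #   bit 30 = 1  t=3,i=5
  ###.# -> .   bit 29 = 0  t=0,i=1
  ###.. -> .   bit 28 = 0  t=4,i=11
  ##.## -> #   bit 27 = 1  t=0,i=2
  ##.#. -> .   bit 26 = 0  t=0,i=6
  ##..# -> .   bit 25 = 0  t=4,i=12
  ##... -> .   bit 24 = 0  t=3,i=13
  #.### -> .   bit 23 = 0  t=0,i=3
  #.##. -> #   bit 22 = 1  t=2,i=4
  #.#.# -> #   bit 21 = 1  t=1,i=0
  #.#.. -> #   bit 20 = 1  t=0,i=7
  #..## -> #   bit 19 = 1  t=1,i=9
  #..#. -> .   bit 18 = 0  t=1,i=6
  #...# -> #   bit 17 = 1  t=3,i=0
  #.... -> .   bit 16 = 0  t=0,i=9
  .#### -> .   bit 15 = 0  t=3,i=3
  .###. -> #   bit 14 = 1  t=0,i=0
  .##.# -> #   bit 13 = 1  t=2,i=5
  .##.. -> .   bit 12 = 0  t=3,i=12
  .#.## -> #   bit 11 = 1  t=2,i=3
  .#.#. -> .   bit 10 = 0  t=1,i=1
  .#..# -> #   bit 9 = 1  t=1,i=5
  .#... -> .   bit 8 = 0  t=0,i=8
  ..### -> .   bit 7 = 0  t=0,i=13
  ..##. -> #   bit 6 = 1  t=3,i=11
  ..#.# -> .   bit 5 = 0  t=2,i=0
  ..#.. -> #   bit 4 = 1  t=1,i=7
  ...## -> #   bit 3 = 1  t=0,i=12
  ...#. -> .   bit 2 = 0  t=4,i=4
  ....# -> #   bit 1 = 1  t=0,i=11
  ..... -> #   bit 0 = 1  t=0,i=10
  bits 01001000011110100110101001011011 = 1215982171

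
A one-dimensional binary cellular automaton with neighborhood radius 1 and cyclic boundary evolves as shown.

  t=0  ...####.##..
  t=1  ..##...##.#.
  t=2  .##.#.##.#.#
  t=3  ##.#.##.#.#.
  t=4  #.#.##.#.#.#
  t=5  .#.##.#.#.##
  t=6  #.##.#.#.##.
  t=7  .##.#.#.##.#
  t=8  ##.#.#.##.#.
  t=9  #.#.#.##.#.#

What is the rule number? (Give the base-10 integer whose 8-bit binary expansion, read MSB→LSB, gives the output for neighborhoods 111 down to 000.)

  nb ###: next=.  (t=0,i=4, bit7=0)
  nb ##.: next=.  (t=0,i=6, bit6=0)
  nb #.#: next=#  (t=0,i=7, bit5=1)
  nb #..: next=#  (t=0,i=10, bit4=1)
  nb .##: next=#  (t=0,i=3, bit3=1)
  nb .#.: next=.  (t=1,i=10, bit2=0)
  nb ..#: next=#  (t=0,i=2, bit1=1)
  nb ...: next=.  (t=0,i=0, bit0=0)
  bits 00111010 = 58

58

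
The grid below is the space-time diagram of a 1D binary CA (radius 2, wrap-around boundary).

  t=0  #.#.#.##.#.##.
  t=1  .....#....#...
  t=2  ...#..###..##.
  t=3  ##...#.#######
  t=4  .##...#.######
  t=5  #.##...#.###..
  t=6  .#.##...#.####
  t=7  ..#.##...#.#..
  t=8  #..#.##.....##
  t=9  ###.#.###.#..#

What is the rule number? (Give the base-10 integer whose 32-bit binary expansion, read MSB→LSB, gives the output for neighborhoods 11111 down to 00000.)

  #####|#  b31=1 t=3,i=9
  ####.|.  b30=0 t=3,i=0
  ###.#|.  b29=0 t=4,i=13
  ###..|#  b28=1 t=2,i=8
  ##.##|#  b27=1 t=4,i=0
  ##.#.|.  b26=0 t=0,i=8
  ##..#|#  b25=1 t=2,i=9
  ##...|#  b24=1 t=2,i=13
  #.###|.  b23=0 t=3,i=7
  #.##.|.  b22=0 t=0,i=6
  #.#.#|.  b21=0 t=0,i=0
  #.#..|.  b20=0 t=7,i=11
  #..##|#  b19=1 t=2,i=5
  #..#.|#  b18=1 t=5,i=13
  #...#|.  b17=0 t=3,i=3
  #....|#  b16=1 t=1,i=7
  .####|#  b15=1 t=3,i=8
  .###.|#  b14=1 t=2,i=7
  .##.#|.  b13=0 t=0,i=7
  .##..|#  b12=1 t=2,i=12
  .#.##|#  b11=1 t=0,i=5
  .#.#.|.  b10=0 t=0,i=1
  .#..#|.  b9=0 t=2,i=4
  .#...|#  b8=1 t=1,i=6
  ..###|.  b7=0 t=2,i=6
  ..##.|#  b6=1 t=2,i=11
  ..#.#|.  b5=0 t=3,i=5
  ..#..|.  b4=0 t=1,i=5
  ...##|.  b3=0 t=8,i=11
  ...#.|.  b2=0 t=1,i=4
  ....#|#  b1=1 t=1,i=3
  .....|.  b0=0 t=1,i=0
  bits 10011011000011011101100101000010 = 2601376066

2601376066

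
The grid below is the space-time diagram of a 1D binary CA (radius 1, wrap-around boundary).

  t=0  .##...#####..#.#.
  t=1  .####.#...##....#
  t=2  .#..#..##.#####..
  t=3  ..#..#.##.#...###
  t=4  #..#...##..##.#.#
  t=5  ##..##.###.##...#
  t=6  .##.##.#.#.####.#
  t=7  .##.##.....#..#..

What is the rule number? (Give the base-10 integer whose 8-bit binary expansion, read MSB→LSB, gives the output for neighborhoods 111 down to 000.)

  ###|.  b7=0 t=0,i=7
  ##.|#  b6=1 t=0,i=2
  #.#|.  b5=0 t=0,i=14
  #..|#  b4=1 t=0,i=3
  .##|#  b3=1 t=0,i=1
  .#.|.  b2=0 t=0,i=13
  ..#|.  b1=0 t=0,i=0
  ...|#  b0=1 t=0,i=4
  bits 01011001 = 89

89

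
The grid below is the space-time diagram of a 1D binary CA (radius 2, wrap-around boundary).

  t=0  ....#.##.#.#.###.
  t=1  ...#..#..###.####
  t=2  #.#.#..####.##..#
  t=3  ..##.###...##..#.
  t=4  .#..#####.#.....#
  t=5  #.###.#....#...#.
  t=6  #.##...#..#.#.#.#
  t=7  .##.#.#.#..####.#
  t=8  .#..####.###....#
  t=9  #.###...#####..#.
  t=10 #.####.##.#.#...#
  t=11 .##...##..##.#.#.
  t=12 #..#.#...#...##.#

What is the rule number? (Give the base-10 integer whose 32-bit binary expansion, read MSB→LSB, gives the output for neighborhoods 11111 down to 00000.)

  ##### -> #   bit 31 = 1  t=4,i=6
  ####. -> .   bit 30 = 0  t=1,i=15
  ###.# -> .   bit 29 = 0  t=1,i=11
  ###.. -> #   bit 28 = 1  t=0,i=15
  ##.## -> #   bit 27 = 1  t=1,i=12
  ##.#. -> .   bit 26 = 0  t=0,i=8
  ##..# -> .   bit 25 = 0  t=2,i=14
  ##... -> #   bit 24 = 1  t=0,i=16
  #.### -> #   bit 23 = 1  t=0,i=13
  #.##. -> #   bit 22 = 1  t=0,i=6
  #.#.# -> #   bit 21 = 1  t=0,i=9
  #.#.. -> .   bit 20 = 0  t=2,i=4
  #..## -> #   bit 19 = 1  t=1,i=8
  #..#. -> .   bit 18 = 0  t=1,i=5
  #...# -> .   bit 17 = 0  t=1,i=1
  #.... -> .   bit 16 = 0  t=0,i=0
  .#### -> .   bit 15 = 0  t=1,i=14
  .###. -> #   bit 14 = 1  t=0,i=14
  .##.# -> .   bit 13 = 0  t=0,i=7
  .##.. -> .   bit 12 = 0  t=2,i=13
  .#.## -> .   bit 11 = 0  t=0,i=5
  .#.#. -> #   bit 10 = 1  t=0,i=10
  .#..# -> #   bit 9 = 1  t=1,i=4
  .#... -> #   bit 8 = 1  t=3,i=16
  ..### -> #   bit 7 = 1  t=1,i=9
  ..##. -> .   bit 6 = 0  t=2,i=16
  ..#.# -> .   bit 5 = 0  t=0,i=4
  ..#.. -> .   bit 4 = 0  t=1,i=3
  ...## -> #   bit 3 = 1  t=3,i=1
  ...#. -> #   bit 2 = 1  t=0,i=3
  ....# -> .   bit 1 = 0  t=0,i=2
  ..... -> .   bit 0 = 0  t=0,i=1
  bits 10011001111010000100011110001100 = 2582136716

2582136716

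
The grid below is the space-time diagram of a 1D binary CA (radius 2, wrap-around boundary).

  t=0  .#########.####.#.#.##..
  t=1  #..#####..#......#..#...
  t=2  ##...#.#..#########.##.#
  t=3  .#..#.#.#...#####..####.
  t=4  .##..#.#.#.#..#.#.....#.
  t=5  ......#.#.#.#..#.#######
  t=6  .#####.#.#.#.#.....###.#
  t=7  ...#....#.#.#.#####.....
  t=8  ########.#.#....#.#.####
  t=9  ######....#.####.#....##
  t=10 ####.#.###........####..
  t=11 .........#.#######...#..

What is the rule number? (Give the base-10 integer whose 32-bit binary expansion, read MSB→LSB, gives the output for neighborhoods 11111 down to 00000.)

2554406687

  nb #####: next=#  (t=0,i=3, bit31=1)
  nb ####.: next=.  (t=0,i=8, bit30=0)
  nb ###.#: next=.  (t=0,i=9, bit29=0)
  nb ###..: next=#  (t=1,i=7, bit28=1)
  nb ##.##: next=#  (t=0,i=10, bit27=1)
  nb ##.#.: next=.  (t=0,i=15, bit26=0)
  nb ##..#: next=.  (t=1,i=8, bit25=0)
  nb ##...: next=.  (t=0,i=22, bit24=0)
  nb #.###: next=.  (t=0,i=11, bit23=0)
  nb #.##.: next=#  (t=0,i=20, bit22=1)
  nb #.#.#: next=.  (t=0,i=16, bit21=0)
  nb #.#..: next=.  (t=2,i=7, bit20=0)
  nb #..##: next=.  (t=1,i=2, bit19=0)
  nb #..#.: next=.  (t=1,i=9, bit18=0)
  nb #...#: next=.  (t=0,i=23, bit17=0)
  nb #....: next=#  (t=1,i=12, bit16=1)
  nb .####: next=.  (t=0,i=2, bit15=0)
  nb .###.: next=.  (t=2,i=0, bit14=0)
  nb .##.#: next=#  (t=2,i=21, bit13=1)
  nb .##..: next=.  (t=0,i=21, bit12=0)
  nb .#.##: next=.  (t=0,i=19, bit11=0)
  nb .#.#.: next=#  (t=0,i=17, bit10=1)
  nb .#..#: next=#  (t=1,i=1, bit9=1)
  nb .#...: next=#  (t=1,i=11, bit8=1)
  nb ..###: next=.  (t=0,i=1, bit7=0)
  nb ..##.: next=.  (t=4,i=1, bit6=0)
  nb ..#.#: next=.  (t=2,i=5, bit5=0)
  nb ..#..: next=#  (t=1,i=0, bit4=1)
  nb ...##: next=#  (t=0,i=0, bit3=1)
  nb ...#.: next=#  (t=1,i=16, bit2=1)
  nb ....#: next=#  (t=1,i=15, bit1=1)
  nb .....: next=#  (t=1,i=13, bit0=1)
  bits 10011000010000010010011100011111 = 2554406687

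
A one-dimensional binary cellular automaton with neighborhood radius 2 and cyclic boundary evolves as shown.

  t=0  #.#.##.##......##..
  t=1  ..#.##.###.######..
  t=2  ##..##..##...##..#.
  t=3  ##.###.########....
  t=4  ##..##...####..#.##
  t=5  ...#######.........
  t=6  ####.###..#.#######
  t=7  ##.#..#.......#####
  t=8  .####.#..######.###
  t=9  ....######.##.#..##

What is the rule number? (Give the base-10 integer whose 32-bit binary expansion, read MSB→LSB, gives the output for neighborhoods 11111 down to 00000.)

2776265439

  ##### -> #   bit 31 = 1  t=1,i=13
  ####. -> .   bit 30 = 0  t=1,i=15
  ###.# -> #   bit 29 = 1  t=1,i=9
  ###.. -> .   bit 28 = 0  t=1,i=16
  ##.## -> .   bit 27 = 0  t=0,i=6
  ##.#. -> #   bit 26 = 1  t=7,i=2
  ##..# -> .   bit 25 = 0  t=0,i=17
  ##... -> #   bit 24 = 1  t=0,i=9
  #.### -> .   bit 23 = 0  t=1,i=7
  #.##. -> #   bit 22 = 1  t=0,i=4
  #.#.# -> #   bit 21 = 1  t=0,i=2
  #.#.. -> #   bit 20 = 1  t=7,i=3
  #..## -> #   bit 19 = 1  t=2,i=3
  #..#. -> .   bit 18 = 0  t=0,i=18
  #...# -> #   bit 17 = 1  t=2,i=11
  #.... -> .   bit 16 = 0  t=0,i=10
  .#### -> .   bit 15 = 0  t=1,i=12
  .###. -> #   bit 14 = 1  t=1,i=8
  .##.# -> #   bit 13 = 1  t=0,i=5
  .##.. -> #   bit 12 = 1  t=0,i=8
  .#.## -> .   bit 11 = 0  t=0,i=3
  .#.#. -> .   bit 10 = 0  t=0,i=1
  .#..# -> #   bit 9 = 1  t=7,i=4
  .#... -> .   bit 8 = 0  t=7,i=7
  ..### -> #   bit 7 = 1  t=4,i=9
  ..##. -> #   bit 6 = 1  t=0,i=15
  ..#.# -> .   bit 5 = 0  t=0,i=0
  ..#.. -> #   bit 4 = 1  t=7,i=6
  ...## -> #   bit 3 = 1  t=0,i=14
  ...#. -> #   bit 2 = 1  t=1,i=1
  ....# -> #   bit 1 = 1  t=0,i=13
  ..... -> #   bit 0 = 1  t=0,i=11
  bits 10100101011110100111001011011111 = 2776265439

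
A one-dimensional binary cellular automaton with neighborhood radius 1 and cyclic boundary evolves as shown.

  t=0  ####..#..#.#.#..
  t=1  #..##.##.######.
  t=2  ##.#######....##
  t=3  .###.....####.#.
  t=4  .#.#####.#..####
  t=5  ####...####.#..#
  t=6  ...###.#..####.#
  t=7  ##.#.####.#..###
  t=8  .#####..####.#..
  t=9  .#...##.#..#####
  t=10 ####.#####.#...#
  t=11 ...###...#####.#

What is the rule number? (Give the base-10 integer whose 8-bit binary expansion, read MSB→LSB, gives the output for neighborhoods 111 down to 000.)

125

  ###|.  b7=0 t=0,i=1
  ##.|#  b6=1 t=0,i=3
  #.#|#  b5=1 t=0,i=10
  #..|#  b4=1 t=0,i=4
  .##|#  b3=1 t=0,i=0
  .#.|#  b2=1 t=0,i=6
  ..#|.  b1=0 t=0,i=5
  ...|#  b0=1 t=2,i=11
  bits 01111101 = 125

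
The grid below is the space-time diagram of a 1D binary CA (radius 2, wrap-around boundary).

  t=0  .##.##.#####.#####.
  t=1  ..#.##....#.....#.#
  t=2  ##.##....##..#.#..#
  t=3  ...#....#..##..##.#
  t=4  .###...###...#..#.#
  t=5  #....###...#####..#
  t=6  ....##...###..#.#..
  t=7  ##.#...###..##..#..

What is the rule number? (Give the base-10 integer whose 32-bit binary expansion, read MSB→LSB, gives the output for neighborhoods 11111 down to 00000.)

  ##### -> .   bit 31 = 0  t=0,i=9
  ####. -> #   bit 30 = 1  t=0,i=10
  ###.# -> .   bit 29 = 0  t=0,i=11
  ###.. -> .   bit 28 = 0  t=0,i=17
  ##.## -> .   bit 27 = 0  t=0,i=3
  ##.#. -> .   bit 26 = 0  t=3,i=17
  ##..# -> #   bit 25 = 1  t=0,i=18
  ##... -> .   bit 24 = 0  t=1,i=6
  #.### -> .   bit 23 = 0  t=0,i=7
  #.##. -> #   bit 22 = 1  t=0,i=4
  #.#.# -> #   bit 21 = 1  t=4,i=18
  #.#.. -> #   bit 20 = 1  t=1,i=18
  #..## -> .   bit 19 = 0  t=0,i=0
  #..#. -> #   bit 18 = 1  t=1,i=1
  #...# -> #   bit 17 = 1  t=3,i=1
  #.... -> .   bit 16 = 0  t=1,i=7
  .#### -> .   bit 15 = 0  t=0,i=8
  .###. -> .   bit 14 = 0  t=2,i=0
  .##.# -> #   bit 13 = 1  t=0,i=2
  .##.. -> .   bit 12 = 0  t=1,i=5
  .#.## -> #   bit 11 = 1  t=1,i=3
  .#.#. -> .   bit 10 = 0  t=1,i=17
  .#..# -> #   bit 9 = 1  t=1,i=0
  .#... -> .   bit 8 = 0  t=1,i=11
  ..### -> #   bit 7 = 1  t=2,i=18
  ..##. -> .   bit 6 = 0  t=0,i=1
  ..#.# -> .   bit 5 = 0  t=1,i=2
  ..#.. -> #   bit 4 = 1  t=1,i=10
  ...## -> #   bit 3 = 1  t=2,i=8
  ...#. -> #   bit 2 = 1  t=1,i=9
  ....# -> .   bit 1 = 0  t=1,i=8
  ..... -> #   bit 0 = 1  t=1,i=13
  bits 01000010011101100010101010011101 = 1115040413

1115040413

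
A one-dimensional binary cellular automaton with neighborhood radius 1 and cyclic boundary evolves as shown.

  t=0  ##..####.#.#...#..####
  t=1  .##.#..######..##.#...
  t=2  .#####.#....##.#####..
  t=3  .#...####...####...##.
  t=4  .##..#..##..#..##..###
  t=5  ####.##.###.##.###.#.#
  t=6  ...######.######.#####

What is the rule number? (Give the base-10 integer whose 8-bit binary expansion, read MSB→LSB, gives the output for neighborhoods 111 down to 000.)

124

  [7] ### => .  t=0,i=0
  [6] ##. => #  t=0,i=1
  [5] #.# => #  t=0,i=8
  [4] #.. => #  t=0,i=2
  [3] .## => #  t=0,i=4
  [2] .#. => #  t=0,i=9
  [1] ..# => .  t=0,i=3
  [0] ... => .  t=0,i=13
  bits 01111100 = 124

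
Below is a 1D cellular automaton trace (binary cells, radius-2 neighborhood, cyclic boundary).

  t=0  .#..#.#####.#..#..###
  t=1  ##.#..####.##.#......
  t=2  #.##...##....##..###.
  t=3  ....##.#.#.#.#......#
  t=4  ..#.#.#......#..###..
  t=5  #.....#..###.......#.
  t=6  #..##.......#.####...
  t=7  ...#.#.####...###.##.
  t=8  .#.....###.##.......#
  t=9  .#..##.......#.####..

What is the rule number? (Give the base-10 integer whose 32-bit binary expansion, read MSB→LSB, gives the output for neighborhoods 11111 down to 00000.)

3314974787

  ##### -> #   bit 31 = 1  t=0,i=8
  ####. -> #   bit 30 = 1  t=0,i=9
  ###.# -> .   bit 29 = 0  t=0,i=10
  ###.. -> .   bit 28 = 0  t=4,i=18
  ##.## -> .   bit 27 = 0  t=1,i=10
  ##.#. -> #   bit 26 = 1  t=0,i=0
  ##..# -> .   bit 25 = 0  t=2,i=15
  ##... -> #   bit 24 = 1  t=2,i=4
  #.### -> #   bit 23 = 1  t=0,i=6
  #.##. -> .   bit 22 = 0  t=1,i=11
  #.#.# -> .   bit 21 = 0  t=2,i=0
  #.#.. -> #   bit 20 = 1  t=0,i=1
  #..## -> .   bit 19 = 0  t=0,i=17
  #..#. -> #   bit 18 = 1  t=0,i=3
  #...# -> #   bit 17 = 1  t=2,i=5
  #.... -> .   bit 16 = 0  t=1,i=16
  .#### -> #   bit 15 = 1  t=0,i=7
  .###. -> .   bit 14 = 0  t=0,i=19
  .##.# -> .   bit 13 = 0  t=1,i=1
  .##.. -> .   bit 12 = 0  t=2,i=3
  .#.## -> .   bit 11 = 0  t=0,i=5
  .#.#. -> .   bit 10 = 0  t=3,i=8
  .#..# -> .   bit 9 = 0  t=0,i=2
  .#... -> .   bit 8 = 0  t=1,i=15
  ..### -> .   bit 7 = 0  t=0,i=18
  ..##. -> #   bit 6 = 1  t=1,i=0
  ..#.# -> .   bit 5 = 0  t=0,i=4
  ..#.. -> .   bit 4 = 0  t=0,i=15
  ...## -> .   bit 3 = 0  t=1,i=20
  ...#. -> .   bit 2 = 0  t=3,i=19
  ....# -> #   bit 1 = 1  t=1,i=19
  ..... -> #   bit 0 = 1  t=1,i=17
  bits 11000101100101101000000001000011 = 3314974787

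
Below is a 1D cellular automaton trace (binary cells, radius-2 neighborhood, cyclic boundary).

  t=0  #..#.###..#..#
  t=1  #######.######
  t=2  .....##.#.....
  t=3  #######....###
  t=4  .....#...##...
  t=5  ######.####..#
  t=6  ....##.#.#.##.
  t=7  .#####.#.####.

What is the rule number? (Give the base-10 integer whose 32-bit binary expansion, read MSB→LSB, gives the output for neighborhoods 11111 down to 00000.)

1659796095

  #####|.  b31=0 t=1,i=0
  ####.|#  b30=1 t=1,i=5
  ###.#|#  b29=1 t=1,i=6
  ###..|.  b28=0 t=0,i=7
  ##.##|.  b27=0 t=1,i=7
  ##.#.|.  b26=0 t=2,i=7
  ##..#|#  b25=1 t=0,i=1
  ##...|.  b24=0 t=3,i=7
  #.###|#  b23=1 t=0,i=5
  #.##.|#  b22=1 t=6,i=11
  #.#.#|#  b21=1 t=6,i=7
  #.#..|.  b20=0 t=2,i=8
  #..##|#  b19=1 t=0,i=12
  #..#.|#  b18=1 t=0,i=2
  #...#|#  b17=1 t=4,i=7
  #....|.  b16=0 t=2,i=10
  .####|.  b15=0 t=1,i=9
  .###.|#  b14=1 t=0,i=6
  .##.#|#  b13=1 t=2,i=6
  .##..|#  b12=1 t=0,i=0
  .#.##|#  b11=1 t=0,i=4
  .#.#.|.  b10=0 t=6,i=8
  .#..#|#  b9=1 t=0,i=11
  .#...|.  b8=0 t=2,i=9
  ..###|.  b7=0 t=3,i=11
  ..##.|#  b6=1 t=0,i=13
  ..#.#|#  b5=1 t=0,i=3
  ..#..|#  b4=1 t=0,i=10
  ...##|#  b3=1 t=2,i=4
  ...#.|#  b2=1 t=4,i=4
  ....#|#  b1=1 t=2,i=3
  .....|#  b0=1 t=2,i=0
  bits 01100010111011100111101001111111 = 1659796095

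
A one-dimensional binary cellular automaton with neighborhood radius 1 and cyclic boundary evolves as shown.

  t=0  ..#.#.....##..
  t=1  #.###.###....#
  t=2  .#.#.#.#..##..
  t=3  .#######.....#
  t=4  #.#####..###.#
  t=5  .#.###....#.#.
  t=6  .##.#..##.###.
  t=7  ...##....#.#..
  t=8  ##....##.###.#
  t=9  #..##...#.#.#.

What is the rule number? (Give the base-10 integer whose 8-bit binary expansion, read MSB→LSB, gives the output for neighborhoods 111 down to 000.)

  ### -> #   bit 7 = 1  t=1,i=3
  ##. -> .   bit 6 = 0  t=0,i=11
  #.# -> #   bit 5 = 1  t=0,i=3
  #.. -> .   bit 4 = 0  t=0,i=5
  .## -> .   bit 3 = 0  t=0,i=10
  .#. -> #   bit 2 = 1  t=0,i=2
  ..# -> .   bit 1 = 0  t=0,i=1
  ... -> #   bit 0 = 1  t=0,i=0
  bits 10100101 = 165

165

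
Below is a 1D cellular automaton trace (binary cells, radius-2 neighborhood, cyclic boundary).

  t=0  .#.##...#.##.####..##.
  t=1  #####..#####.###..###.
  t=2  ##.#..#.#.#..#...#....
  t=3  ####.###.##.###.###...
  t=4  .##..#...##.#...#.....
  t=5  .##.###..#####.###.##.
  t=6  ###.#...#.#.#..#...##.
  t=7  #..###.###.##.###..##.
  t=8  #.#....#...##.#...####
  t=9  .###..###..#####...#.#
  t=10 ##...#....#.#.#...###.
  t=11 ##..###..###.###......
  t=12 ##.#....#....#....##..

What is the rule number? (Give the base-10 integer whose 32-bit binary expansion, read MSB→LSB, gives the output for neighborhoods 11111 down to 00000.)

1155317109

  #####|.  b31=0 t=1,i=2
  ####.|#  b30=1 t=0,i=15
  ###.#|.  b29=0 t=1,i=11
  ###..|.  b28=0 t=0,i=16
  ##.##|.  b27=0 t=0,i=12
  ##.#.|#  b26=1 t=2,i=2
  ##..#|.  b25=0 t=0,i=17
  ##...|.  b24=0 t=0,i=5
  #.###|#  b23=1 t=0,i=13
  #.##.|#  b22=1 t=0,i=3
  #.#.#|.  b21=0 t=2,i=8
  #.#..|#  b20=1 t=2,i=3
  #..##|#  b19=1 t=0,i=18
  #..#.|#  b18=1 t=0,i=0
  #...#|.  b17=0 t=0,i=6
  #....|.  b16=0 t=2,i=19
  .####|#  b15=1 t=0,i=14
  .###.|.  b14=0 t=1,i=14
  .##.#|#  b13=1 t=0,i=11
  .##..|#  b12=1 t=0,i=4
  .#.##|#  b11=1 t=0,i=2
  .#.#.|#  b10=1 t=2,i=7
  .#..#|.  b9=0 t=2,i=4
  .#...|#  b8=1 t=2,i=14
  ..###|.  b7=0 t=1,i=7
  ..##.|#  b6=1 t=0,i=19
  ..#.#|#  b5=1 t=0,i=1
  ..#..|#  b4=1 t=2,i=13
  ...##|.  b3=0 t=2,i=21
  ...#.|#  b2=1 t=0,i=7
  ....#|.  b1=0 t=2,i=20
  .....|#  b0=1 t=4,i=19
  bits 01000100110111001011110101110101 = 1155317109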